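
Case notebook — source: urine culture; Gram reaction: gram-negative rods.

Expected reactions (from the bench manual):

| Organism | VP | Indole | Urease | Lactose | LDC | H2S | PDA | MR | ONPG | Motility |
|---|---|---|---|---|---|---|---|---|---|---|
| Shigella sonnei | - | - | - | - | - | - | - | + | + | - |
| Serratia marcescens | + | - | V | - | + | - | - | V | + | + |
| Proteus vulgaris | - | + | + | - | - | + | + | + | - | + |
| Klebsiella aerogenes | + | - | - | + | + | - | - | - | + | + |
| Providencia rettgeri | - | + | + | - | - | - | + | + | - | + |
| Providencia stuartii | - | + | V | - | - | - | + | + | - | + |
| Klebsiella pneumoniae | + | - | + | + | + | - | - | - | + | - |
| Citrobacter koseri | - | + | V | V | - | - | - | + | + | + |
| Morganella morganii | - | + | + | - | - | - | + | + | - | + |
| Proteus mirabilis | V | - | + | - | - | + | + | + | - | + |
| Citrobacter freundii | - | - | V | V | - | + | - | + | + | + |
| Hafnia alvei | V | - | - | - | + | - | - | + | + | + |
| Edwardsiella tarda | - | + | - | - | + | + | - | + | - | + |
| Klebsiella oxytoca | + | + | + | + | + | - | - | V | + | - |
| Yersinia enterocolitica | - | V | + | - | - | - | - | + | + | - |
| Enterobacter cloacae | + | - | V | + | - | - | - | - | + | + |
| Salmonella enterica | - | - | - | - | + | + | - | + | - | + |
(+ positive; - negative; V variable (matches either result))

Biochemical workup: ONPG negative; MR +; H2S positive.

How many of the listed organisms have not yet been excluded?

4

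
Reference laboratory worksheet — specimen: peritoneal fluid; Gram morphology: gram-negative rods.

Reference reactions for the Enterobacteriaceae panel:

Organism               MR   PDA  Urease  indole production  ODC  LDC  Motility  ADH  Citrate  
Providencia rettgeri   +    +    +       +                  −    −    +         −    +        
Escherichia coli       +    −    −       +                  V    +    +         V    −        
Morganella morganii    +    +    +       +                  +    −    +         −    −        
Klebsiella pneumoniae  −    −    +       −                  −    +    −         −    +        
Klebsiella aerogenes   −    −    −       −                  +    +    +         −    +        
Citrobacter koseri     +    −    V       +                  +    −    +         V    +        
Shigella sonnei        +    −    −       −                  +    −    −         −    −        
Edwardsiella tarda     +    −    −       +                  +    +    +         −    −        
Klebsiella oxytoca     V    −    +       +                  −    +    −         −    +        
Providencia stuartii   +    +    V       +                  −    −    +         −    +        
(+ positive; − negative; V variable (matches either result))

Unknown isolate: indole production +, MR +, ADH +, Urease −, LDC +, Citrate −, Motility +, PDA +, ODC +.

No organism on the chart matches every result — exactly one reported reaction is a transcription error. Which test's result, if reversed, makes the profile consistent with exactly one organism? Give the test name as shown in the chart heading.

PDA

As reported, no row in the chart matches all 9 reactions.
Reversing Motility → still no organism matches.
Reversing MR → still no organism matches.
Reversing ADH → still no organism matches.
Reversing Urease → still no organism matches.
Reversing LDC → still no organism matches.
Reversing indole production → still no organism matches.
Reversing Citrate → still no organism matches.
Reversing PDA (to −) → unique match: Escherichia coli.
Reversing ODC → still no organism matches.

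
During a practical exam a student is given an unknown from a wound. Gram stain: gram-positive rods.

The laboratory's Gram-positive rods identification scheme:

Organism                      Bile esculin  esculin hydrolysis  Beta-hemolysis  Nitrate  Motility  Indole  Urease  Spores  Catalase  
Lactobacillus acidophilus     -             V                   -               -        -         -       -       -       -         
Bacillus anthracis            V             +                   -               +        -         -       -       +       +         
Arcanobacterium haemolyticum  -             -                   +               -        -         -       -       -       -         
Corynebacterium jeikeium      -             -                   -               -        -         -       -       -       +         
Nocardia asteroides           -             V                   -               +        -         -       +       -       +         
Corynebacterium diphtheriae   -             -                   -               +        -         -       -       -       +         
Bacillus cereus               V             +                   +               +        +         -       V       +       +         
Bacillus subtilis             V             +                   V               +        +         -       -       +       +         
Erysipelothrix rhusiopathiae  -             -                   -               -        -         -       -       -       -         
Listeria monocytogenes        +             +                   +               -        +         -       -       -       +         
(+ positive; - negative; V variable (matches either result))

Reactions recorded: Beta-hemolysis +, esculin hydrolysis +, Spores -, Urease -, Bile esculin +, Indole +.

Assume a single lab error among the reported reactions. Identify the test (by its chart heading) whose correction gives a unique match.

Indole

As reported, no row in the chart matches all 6 reactions.
Reversing Indole (to -) → unique match: Listeria monocytogenes.
Reversing Bile esculin → still no organism matches.
Reversing Beta-hemolysis → still no organism matches.
Reversing Spores → still no organism matches.
Reversing Urease → still no organism matches.
Reversing esculin hydrolysis → still no organism matches.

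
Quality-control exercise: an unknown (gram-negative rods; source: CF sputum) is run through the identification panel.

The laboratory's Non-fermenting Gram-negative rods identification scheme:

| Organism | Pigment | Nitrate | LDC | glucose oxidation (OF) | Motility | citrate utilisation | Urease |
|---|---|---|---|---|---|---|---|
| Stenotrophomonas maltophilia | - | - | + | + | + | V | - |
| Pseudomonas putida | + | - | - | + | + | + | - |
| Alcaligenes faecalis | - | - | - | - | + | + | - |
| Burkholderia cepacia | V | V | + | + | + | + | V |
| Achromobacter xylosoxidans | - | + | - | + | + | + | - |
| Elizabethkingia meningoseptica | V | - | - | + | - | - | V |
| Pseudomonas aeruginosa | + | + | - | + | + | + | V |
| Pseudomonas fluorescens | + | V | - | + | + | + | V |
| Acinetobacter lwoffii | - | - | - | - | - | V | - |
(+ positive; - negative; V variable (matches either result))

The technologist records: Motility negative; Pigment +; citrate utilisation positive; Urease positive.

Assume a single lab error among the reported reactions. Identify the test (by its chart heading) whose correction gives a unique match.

citrate utilisation

As reported, no row in the chart matches all 4 reactions.
Reversing Pigment → still no organism matches.
Reversing Urease → still no organism matches.
Reversing Motility → 3 organisms match (not unique).
Reversing citrate utilisation (to -) → unique match: Elizabethkingia meningoseptica.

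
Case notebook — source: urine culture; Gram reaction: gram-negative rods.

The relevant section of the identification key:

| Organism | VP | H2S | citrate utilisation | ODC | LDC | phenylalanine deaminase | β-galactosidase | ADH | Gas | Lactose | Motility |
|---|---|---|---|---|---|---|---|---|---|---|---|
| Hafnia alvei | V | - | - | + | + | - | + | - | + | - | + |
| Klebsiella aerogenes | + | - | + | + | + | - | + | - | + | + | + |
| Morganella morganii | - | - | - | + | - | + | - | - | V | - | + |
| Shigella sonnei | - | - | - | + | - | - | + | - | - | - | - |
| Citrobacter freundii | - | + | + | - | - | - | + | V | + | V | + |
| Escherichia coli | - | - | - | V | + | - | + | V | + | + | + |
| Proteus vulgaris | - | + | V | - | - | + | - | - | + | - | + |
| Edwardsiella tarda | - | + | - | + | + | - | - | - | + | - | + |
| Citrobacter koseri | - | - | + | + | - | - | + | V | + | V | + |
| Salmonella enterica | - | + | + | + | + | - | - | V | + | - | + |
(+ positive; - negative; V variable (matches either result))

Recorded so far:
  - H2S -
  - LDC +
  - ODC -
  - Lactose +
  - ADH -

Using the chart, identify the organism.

ADH -: all 10 remaining candidates are consistent.
H2S -: excludes Citrobacter freundii, Proteus vulgaris, Edwardsiella tarda, Salmonella enterica — 6 left.
ODC -: excludes 5 organisms — 1 left.
LDC +: the one remaining candidate is consistent.
Lactose +: the one remaining candidate is consistent.

Escherichia coli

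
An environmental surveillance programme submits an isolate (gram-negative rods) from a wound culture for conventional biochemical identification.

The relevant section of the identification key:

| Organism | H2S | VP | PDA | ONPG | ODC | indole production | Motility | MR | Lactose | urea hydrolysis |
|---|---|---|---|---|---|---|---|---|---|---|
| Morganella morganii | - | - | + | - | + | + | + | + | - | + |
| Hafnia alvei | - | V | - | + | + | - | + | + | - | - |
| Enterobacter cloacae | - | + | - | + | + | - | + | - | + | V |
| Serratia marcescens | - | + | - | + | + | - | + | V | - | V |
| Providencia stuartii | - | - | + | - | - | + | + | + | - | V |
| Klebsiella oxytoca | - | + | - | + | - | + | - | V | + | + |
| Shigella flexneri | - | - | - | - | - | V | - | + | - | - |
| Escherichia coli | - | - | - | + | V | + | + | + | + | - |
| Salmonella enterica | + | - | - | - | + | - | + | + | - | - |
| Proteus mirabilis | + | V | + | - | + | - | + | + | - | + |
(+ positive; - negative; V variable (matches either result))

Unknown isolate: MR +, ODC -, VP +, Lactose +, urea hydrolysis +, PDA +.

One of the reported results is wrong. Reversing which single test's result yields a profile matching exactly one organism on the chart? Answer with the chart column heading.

PDA

As reported, no row in the chart matches all 6 reactions.
Reversing ODC → still no organism matches.
Reversing VP → still no organism matches.
Reversing Lactose → still no organism matches.
Reversing urea hydrolysis → still no organism matches.
Reversing PDA (to -) → unique match: Klebsiella oxytoca.
Reversing MR → still no organism matches.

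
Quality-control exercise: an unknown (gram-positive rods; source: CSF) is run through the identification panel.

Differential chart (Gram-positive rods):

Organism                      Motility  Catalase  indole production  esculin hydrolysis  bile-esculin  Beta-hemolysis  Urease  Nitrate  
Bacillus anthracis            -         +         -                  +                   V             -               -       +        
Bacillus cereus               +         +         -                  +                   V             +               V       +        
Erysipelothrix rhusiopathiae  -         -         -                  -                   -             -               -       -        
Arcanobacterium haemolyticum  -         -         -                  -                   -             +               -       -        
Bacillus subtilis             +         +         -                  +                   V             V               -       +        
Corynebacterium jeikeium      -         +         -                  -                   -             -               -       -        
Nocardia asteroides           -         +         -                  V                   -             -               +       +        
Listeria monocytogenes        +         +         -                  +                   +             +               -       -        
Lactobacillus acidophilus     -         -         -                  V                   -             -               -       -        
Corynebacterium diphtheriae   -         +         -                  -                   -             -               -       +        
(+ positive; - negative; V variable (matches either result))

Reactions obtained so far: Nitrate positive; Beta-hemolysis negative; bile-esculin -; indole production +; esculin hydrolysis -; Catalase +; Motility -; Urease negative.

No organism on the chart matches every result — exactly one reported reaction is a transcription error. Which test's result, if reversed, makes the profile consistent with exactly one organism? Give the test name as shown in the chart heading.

indole production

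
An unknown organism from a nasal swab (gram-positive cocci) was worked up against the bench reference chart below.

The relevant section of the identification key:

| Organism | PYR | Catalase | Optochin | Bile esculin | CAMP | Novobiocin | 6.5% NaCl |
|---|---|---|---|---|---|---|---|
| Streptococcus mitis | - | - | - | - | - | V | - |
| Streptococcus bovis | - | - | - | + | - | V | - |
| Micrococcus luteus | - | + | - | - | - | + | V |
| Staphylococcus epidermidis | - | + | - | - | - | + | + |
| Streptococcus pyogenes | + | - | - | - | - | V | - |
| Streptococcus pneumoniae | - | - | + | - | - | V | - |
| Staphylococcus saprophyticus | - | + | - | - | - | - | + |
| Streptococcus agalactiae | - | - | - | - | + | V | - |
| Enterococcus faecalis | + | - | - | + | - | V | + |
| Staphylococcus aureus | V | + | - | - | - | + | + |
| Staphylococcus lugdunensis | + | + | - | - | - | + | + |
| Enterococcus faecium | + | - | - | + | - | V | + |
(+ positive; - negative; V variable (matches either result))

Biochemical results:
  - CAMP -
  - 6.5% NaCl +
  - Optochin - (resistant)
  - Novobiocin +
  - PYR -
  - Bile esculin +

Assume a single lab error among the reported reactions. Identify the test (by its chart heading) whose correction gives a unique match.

6.5% NaCl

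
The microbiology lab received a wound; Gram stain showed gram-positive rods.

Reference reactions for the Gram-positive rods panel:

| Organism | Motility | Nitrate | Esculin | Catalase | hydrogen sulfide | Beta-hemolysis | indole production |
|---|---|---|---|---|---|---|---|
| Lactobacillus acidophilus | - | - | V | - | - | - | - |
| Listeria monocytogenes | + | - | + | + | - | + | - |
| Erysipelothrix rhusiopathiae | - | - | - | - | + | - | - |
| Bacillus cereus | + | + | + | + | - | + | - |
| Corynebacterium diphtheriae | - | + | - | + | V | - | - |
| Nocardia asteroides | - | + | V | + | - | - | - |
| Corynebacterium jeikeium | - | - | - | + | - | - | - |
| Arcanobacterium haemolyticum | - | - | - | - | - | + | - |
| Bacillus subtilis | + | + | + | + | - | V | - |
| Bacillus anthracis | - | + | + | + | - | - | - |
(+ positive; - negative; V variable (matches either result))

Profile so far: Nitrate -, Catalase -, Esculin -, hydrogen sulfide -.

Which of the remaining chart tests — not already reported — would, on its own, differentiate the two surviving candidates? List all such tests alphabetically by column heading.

Beta-hemolysis

Catalase -: excludes 7 organisms — 3 left.
Nitrate -: all 3 remaining candidates are consistent.
Esculin -: all 3 remaining candidates are consistent.
hydrogen sulfide -: excludes Erysipelothrix rhusiopathiae — 2 left.
Two candidates remain: Arcanobacterium haemolyticum and Lactobacillus acidophilus.
  Motility: - vs - — same for both, does not separate.
  Beta-hemolysis: Arcanobacterium haemolyticum +, Lactobacillus acidophilus - — discriminates.
  indole production: - vs - — same for both, does not separate.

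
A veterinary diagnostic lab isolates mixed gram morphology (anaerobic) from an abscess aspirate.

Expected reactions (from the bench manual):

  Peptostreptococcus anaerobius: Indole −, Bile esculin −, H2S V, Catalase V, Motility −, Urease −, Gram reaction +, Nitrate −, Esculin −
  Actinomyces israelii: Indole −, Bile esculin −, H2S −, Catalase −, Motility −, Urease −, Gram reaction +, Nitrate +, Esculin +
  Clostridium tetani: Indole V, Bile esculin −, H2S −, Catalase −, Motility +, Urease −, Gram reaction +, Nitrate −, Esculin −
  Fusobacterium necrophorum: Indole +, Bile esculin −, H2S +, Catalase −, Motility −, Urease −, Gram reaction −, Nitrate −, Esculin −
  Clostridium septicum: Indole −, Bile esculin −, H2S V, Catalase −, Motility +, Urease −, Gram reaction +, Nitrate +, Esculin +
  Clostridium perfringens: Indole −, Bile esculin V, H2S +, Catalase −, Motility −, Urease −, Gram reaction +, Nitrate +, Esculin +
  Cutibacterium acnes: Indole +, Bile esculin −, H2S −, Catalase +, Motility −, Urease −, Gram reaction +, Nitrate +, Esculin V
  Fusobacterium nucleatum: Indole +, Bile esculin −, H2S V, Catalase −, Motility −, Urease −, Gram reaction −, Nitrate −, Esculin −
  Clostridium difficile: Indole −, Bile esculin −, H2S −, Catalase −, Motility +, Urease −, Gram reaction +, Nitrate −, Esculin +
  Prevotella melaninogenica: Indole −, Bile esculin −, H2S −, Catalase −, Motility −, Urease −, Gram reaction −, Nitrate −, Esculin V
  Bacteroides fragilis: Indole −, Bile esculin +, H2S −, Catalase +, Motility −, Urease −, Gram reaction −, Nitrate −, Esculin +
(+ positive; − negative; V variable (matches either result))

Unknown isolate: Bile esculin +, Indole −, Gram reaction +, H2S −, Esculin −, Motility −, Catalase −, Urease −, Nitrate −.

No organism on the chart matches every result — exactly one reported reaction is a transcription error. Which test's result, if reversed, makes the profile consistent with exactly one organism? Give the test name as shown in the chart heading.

As reported, no row in the chart matches all 9 reactions.
Reversing Nitrate → still no organism matches.
Reversing Esculin → still no organism matches.
Reversing Urease → still no organism matches.
Reversing Catalase → still no organism matches.
Reversing H2S → still no organism matches.
Reversing Bile esculin (to −) → unique match: Peptostreptococcus anaerobius.
Reversing Indole → still no organism matches.
Reversing Gram reaction → still no organism matches.
Reversing Motility → still no organism matches.

Bile esculin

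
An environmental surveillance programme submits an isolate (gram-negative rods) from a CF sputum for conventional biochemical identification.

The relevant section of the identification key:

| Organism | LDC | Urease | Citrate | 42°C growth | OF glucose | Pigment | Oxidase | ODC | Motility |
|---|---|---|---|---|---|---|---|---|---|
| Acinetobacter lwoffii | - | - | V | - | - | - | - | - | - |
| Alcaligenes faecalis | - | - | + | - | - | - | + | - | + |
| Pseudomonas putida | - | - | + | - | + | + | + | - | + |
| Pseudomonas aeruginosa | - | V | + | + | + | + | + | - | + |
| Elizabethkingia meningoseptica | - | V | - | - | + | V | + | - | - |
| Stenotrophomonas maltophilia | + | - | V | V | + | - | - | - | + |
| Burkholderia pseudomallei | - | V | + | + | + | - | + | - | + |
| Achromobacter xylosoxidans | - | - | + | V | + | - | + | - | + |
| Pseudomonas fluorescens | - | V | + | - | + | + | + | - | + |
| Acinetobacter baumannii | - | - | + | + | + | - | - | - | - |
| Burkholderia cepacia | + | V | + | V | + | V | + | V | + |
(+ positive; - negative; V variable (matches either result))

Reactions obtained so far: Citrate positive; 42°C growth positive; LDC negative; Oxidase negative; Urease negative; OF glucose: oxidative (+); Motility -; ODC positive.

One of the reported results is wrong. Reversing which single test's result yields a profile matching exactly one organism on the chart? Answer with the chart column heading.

ODC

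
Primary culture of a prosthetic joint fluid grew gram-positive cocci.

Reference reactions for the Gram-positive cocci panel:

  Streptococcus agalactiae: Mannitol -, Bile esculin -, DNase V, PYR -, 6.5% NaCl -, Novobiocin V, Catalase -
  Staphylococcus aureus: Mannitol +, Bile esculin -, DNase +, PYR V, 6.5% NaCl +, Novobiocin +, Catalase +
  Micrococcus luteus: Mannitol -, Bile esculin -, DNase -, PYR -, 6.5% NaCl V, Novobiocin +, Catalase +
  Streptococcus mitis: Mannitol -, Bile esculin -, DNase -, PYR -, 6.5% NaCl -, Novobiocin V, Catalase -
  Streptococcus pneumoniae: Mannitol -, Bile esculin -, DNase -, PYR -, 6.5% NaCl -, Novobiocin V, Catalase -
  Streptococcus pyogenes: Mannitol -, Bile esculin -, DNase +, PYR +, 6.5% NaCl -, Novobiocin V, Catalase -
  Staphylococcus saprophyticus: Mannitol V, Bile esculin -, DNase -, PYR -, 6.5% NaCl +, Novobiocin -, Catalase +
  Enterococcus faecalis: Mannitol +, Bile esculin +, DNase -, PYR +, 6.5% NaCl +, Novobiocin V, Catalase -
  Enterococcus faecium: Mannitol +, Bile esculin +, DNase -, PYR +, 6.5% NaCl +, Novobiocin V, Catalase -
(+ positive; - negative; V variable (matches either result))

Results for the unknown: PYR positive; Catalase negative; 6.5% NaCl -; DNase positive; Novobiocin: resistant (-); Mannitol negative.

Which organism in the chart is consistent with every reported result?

Mannitol -: excludes Staphylococcus aureus, Enterococcus faecalis, Enterococcus faecium — 6 left.
6.5% NaCl -: excludes Staphylococcus saprophyticus — 5 left.
Catalase -: excludes Micrococcus luteus — 4 left.
DNase +: excludes Streptococcus mitis, Streptococcus pneumoniae — 2 left.
Novobiocin -: all 2 remaining candidates are consistent.
PYR +: excludes Streptococcus agalactiae — 1 left.

Streptococcus pyogenes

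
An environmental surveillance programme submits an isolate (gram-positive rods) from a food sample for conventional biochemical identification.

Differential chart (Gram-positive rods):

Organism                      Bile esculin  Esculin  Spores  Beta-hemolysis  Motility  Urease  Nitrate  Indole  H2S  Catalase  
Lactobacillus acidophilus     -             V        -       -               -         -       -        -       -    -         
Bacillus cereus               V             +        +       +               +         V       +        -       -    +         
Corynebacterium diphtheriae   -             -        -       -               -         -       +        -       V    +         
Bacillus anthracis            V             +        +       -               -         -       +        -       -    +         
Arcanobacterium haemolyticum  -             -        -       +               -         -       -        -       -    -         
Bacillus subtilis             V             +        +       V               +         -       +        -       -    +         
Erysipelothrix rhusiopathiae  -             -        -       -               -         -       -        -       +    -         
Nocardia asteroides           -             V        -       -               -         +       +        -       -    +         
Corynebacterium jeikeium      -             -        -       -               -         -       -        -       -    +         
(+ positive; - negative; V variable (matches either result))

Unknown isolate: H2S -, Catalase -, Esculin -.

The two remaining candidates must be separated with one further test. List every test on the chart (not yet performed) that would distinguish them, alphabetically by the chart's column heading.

H2S -: excludes Erysipelothrix rhusiopathiae — 8 left.
Esculin -: excludes Bacillus cereus, Bacillus anthracis, Bacillus subtilis — 5 left.
Catalase -: excludes Corynebacterium diphtheriae, Nocardia asteroides, Corynebacterium jeikeium — 2 left.
Two candidates remain: Arcanobacterium haemolyticum and Lactobacillus acidophilus.
  Bile esculin: - vs - — same for both, does not separate.
  Spores: - vs - — same for both, does not separate.
  Beta-hemolysis: Arcanobacterium haemolyticum +, Lactobacillus acidophilus - — discriminates.
  Motility: - vs - — same for both, does not separate.
  Urease: - vs - — same for both, does not separate.
  Nitrate: - vs - — same for both, does not separate.
  Indole: - vs - — same for both, does not separate.

Beta-hemolysis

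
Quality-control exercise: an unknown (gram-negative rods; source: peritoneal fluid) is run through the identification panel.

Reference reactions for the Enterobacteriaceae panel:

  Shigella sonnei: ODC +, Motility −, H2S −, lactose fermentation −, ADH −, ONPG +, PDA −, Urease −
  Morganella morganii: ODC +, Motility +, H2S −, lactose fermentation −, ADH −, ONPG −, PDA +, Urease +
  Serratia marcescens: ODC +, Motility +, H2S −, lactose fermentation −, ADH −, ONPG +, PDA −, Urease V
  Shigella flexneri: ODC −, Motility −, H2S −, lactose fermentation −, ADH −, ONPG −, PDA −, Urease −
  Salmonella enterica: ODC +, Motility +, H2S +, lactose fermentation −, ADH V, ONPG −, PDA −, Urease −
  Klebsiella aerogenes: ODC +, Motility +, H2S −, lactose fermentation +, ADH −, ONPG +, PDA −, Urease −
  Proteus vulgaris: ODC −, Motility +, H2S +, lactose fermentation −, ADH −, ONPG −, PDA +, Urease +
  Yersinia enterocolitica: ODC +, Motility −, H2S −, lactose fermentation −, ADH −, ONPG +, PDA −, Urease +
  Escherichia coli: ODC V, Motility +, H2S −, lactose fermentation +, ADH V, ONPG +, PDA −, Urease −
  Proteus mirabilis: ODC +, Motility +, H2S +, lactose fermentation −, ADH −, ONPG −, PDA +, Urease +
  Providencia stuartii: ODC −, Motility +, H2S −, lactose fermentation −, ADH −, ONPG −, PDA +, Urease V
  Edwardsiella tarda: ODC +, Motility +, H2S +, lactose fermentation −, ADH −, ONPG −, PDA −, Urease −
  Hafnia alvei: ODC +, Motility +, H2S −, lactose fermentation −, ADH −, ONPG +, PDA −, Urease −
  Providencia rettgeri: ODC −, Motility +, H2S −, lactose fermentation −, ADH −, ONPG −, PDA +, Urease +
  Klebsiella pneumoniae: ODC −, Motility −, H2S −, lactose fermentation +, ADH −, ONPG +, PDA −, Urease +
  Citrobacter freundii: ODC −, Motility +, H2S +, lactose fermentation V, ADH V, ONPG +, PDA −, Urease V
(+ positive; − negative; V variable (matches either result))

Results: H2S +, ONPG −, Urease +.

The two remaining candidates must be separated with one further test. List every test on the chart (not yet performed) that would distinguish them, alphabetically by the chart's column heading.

ONPG −: excludes 8 organisms — 8 left.
H2S +: excludes Morganella morganii, Shigella flexneri, Providencia stuartii, Providencia rettgeri — 4 left.
Urease +: excludes Salmonella enterica, Edwardsiella tarda — 2 left.
Two candidates remain: Proteus mirabilis and Proteus vulgaris.
  ODC: Proteus mirabilis +, Proteus vulgaris − — discriminates.
  Motility: + vs + — same for both, does not separate.
  lactose fermentation: − vs − — same for both, does not separate.
  ADH: − vs − — same for both, does not separate.
  PDA: + vs + — same for both, does not separate.

ODC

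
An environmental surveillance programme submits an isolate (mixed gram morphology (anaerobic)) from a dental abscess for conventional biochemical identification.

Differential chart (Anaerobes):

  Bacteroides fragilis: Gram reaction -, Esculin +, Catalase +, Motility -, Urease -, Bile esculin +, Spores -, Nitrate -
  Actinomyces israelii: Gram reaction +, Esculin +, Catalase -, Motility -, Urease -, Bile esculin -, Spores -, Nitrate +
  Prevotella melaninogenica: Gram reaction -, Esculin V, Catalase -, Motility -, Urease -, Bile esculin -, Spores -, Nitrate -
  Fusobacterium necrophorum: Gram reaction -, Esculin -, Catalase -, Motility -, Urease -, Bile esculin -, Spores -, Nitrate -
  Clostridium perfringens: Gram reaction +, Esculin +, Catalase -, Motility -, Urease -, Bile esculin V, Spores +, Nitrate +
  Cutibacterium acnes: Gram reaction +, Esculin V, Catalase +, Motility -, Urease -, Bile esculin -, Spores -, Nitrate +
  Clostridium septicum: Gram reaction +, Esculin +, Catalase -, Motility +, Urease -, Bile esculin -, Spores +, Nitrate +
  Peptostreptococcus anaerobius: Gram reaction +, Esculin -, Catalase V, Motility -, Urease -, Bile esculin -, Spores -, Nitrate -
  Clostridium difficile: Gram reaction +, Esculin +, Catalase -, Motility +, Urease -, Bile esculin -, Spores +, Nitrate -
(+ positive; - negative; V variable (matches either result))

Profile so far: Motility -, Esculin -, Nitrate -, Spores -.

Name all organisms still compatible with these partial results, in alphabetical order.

Fusobacterium necrophorum, Peptostreptococcus anaerobius, Prevotella melaninogenica

Esculin -: excludes 5 organisms — 4 left.
Spores -: all 4 remaining candidates are consistent.
Motility -: all 4 remaining candidates are consistent.
Nitrate -: excludes Cutibacterium acnes — 3 left.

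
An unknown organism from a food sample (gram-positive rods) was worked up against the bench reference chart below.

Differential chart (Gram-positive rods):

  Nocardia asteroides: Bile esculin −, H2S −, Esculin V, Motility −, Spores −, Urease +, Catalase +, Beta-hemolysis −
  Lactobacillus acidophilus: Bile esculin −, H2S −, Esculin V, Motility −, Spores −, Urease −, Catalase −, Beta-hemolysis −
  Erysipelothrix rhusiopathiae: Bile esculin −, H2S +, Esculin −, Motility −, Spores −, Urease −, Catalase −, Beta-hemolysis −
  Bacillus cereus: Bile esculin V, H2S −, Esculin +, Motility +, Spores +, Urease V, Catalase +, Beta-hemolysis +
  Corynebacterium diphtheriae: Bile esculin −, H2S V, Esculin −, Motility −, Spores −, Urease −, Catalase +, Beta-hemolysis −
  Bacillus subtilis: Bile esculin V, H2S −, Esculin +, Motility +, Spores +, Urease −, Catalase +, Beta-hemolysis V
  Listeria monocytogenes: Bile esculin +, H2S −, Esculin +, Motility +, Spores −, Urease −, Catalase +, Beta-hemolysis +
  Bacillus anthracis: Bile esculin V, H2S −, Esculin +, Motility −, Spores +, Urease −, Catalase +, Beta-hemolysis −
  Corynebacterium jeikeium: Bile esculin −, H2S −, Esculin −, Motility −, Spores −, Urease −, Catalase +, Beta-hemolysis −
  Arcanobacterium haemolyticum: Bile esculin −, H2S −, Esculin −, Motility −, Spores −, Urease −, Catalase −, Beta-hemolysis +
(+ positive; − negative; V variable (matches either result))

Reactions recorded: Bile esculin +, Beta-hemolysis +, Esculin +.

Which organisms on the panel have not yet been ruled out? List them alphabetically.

Bacillus cereus, Bacillus subtilis, Listeria monocytogenes

Bile esculin +: excludes 6 organisms — 4 left.
Beta-hemolysis +: excludes Bacillus anthracis — 3 left.
Esculin +: all 3 remaining candidates are consistent.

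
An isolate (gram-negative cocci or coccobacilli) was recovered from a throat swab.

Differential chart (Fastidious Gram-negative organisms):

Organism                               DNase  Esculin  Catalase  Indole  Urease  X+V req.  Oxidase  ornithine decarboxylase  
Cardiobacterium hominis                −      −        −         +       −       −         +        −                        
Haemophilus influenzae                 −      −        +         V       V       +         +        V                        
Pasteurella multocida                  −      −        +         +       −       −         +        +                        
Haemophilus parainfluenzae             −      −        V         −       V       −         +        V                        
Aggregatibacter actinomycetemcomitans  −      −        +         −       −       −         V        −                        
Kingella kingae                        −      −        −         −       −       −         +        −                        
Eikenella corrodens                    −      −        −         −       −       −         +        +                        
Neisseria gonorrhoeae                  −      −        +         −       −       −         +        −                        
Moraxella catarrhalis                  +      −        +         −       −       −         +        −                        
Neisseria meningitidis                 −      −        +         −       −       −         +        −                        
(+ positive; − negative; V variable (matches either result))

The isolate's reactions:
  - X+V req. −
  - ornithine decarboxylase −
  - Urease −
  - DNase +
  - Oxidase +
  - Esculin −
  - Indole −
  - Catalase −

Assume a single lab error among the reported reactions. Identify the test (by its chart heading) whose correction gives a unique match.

As reported, no row in the chart matches all 8 reactions.
Reversing DNase → 2 organisms match (not unique).
Reversing X+V req. → still no organism matches.
Reversing Indole → still no organism matches.
Reversing ornithine decarboxylase → still no organism matches.
Reversing Oxidase → still no organism matches.
Reversing Esculin → still no organism matches.
Reversing Catalase (to +) → unique match: Moraxella catarrhalis.
Reversing Urease → still no organism matches.

Catalase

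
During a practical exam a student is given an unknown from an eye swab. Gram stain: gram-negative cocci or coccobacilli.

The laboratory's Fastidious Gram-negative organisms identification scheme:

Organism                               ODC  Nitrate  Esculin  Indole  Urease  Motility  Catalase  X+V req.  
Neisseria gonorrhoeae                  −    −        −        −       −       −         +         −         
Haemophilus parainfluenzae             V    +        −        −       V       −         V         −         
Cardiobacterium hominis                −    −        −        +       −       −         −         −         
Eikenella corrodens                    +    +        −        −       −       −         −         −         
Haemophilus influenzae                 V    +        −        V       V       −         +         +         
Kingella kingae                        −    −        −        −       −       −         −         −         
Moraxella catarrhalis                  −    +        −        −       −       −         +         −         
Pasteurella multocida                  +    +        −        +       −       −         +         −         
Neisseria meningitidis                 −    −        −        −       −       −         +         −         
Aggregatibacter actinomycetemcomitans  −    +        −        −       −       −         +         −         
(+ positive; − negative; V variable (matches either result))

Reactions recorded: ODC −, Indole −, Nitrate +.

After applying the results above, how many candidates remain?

4

ODC −: excludes Eikenella corrodens, Pasteurella multocida — 8 left.
Indole −: excludes Cardiobacterium hominis — 7 left.
Nitrate +: excludes Neisseria gonorrhoeae, Kingella kingae, Neisseria meningitidis — 4 left.
Still consistent: Aggregatibacter actinomycetemcomitans, Haemophilus influenzae, Haemophilus parainfluenzae, Moraxella catarrhalis.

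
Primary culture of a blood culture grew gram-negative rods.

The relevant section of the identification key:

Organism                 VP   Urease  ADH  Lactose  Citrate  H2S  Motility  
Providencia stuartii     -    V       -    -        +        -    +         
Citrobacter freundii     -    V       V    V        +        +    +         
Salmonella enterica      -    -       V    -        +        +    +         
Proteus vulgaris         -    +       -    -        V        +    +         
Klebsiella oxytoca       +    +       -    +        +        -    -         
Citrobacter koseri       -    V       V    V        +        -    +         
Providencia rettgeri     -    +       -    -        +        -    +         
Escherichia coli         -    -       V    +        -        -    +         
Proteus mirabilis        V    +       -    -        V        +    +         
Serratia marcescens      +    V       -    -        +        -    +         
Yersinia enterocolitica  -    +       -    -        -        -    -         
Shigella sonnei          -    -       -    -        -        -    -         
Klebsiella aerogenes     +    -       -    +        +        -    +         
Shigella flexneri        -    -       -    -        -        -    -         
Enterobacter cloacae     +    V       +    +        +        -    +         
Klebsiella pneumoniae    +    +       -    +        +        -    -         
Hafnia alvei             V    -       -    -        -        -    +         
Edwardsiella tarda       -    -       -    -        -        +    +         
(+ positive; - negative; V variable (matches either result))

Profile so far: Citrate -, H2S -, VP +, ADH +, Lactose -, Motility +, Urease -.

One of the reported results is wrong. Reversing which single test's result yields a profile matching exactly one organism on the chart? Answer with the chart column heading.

As reported, no row in the chart matches all 7 reactions.
Reversing Motility → still no organism matches.
Reversing Citrate → still no organism matches.
Reversing Lactose → still no organism matches.
Reversing ADH (to -) → unique match: Hafnia alvei.
Reversing Urease → still no organism matches.
Reversing H2S → still no organism matches.
Reversing VP → still no organism matches.

ADH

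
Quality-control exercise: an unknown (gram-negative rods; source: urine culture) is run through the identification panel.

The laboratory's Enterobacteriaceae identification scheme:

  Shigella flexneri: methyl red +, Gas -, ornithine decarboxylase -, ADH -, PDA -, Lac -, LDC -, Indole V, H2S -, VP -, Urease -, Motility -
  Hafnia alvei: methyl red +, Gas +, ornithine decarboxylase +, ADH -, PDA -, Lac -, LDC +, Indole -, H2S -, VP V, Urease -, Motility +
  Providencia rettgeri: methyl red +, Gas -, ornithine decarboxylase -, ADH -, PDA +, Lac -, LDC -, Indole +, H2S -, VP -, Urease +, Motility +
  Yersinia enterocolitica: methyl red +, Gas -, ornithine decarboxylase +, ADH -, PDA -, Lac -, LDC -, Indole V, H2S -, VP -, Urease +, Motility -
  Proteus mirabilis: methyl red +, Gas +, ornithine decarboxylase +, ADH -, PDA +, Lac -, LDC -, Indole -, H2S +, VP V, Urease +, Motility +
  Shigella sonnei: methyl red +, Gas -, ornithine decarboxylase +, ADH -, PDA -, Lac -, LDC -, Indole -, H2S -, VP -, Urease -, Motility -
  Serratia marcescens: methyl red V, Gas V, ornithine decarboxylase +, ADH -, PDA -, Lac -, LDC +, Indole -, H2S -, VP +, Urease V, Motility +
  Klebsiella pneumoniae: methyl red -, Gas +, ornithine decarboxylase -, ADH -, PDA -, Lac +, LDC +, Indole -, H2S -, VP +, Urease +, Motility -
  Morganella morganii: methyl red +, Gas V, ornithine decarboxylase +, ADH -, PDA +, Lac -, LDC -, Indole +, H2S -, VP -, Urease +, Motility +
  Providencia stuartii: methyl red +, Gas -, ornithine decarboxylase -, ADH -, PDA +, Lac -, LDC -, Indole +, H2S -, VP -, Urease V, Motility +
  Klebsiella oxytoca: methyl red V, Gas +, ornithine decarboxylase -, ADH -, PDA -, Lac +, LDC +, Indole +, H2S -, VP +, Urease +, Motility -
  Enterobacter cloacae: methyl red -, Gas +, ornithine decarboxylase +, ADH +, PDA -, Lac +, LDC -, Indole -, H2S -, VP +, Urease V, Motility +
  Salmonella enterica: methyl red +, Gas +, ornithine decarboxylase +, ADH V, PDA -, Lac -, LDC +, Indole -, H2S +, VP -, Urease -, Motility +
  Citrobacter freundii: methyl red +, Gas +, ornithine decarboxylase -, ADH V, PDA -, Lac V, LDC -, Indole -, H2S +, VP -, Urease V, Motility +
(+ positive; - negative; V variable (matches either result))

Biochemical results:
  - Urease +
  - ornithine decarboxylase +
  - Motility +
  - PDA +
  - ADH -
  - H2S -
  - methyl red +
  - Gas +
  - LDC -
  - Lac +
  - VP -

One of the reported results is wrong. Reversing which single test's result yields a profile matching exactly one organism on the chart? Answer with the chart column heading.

Lac

As reported, no row in the chart matches all 11 reactions.
Reversing Gas → still no organism matches.
Reversing H2S → still no organism matches.
Reversing methyl red → still no organism matches.
Reversing Lac (to -) → unique match: Morganella morganii.
Reversing VP → still no organism matches.
Reversing ornithine decarboxylase → still no organism matches.
Reversing PDA → still no organism matches.
Reversing LDC → still no organism matches.
Reversing ADH → still no organism matches.
Reversing Urease → still no organism matches.
Reversing Motility → still no organism matches.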